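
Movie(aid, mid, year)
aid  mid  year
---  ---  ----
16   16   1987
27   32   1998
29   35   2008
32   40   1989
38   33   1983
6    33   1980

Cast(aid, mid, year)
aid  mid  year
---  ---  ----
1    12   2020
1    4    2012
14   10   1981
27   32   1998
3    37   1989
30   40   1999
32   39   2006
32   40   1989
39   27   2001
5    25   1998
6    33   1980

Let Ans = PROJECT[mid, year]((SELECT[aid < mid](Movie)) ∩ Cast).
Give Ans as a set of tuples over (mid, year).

{(32, 1998), (33, 1980), (40, 1989)}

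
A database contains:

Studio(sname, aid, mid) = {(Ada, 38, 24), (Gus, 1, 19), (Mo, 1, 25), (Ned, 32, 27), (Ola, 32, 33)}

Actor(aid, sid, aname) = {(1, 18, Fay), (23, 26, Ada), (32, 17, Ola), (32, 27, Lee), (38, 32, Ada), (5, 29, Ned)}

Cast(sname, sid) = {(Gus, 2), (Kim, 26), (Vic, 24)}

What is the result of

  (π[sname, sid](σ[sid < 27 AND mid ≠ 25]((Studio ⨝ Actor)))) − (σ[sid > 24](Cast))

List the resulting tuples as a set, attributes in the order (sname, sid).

{(Gus, 18), (Ned, 17), (Ola, 17)}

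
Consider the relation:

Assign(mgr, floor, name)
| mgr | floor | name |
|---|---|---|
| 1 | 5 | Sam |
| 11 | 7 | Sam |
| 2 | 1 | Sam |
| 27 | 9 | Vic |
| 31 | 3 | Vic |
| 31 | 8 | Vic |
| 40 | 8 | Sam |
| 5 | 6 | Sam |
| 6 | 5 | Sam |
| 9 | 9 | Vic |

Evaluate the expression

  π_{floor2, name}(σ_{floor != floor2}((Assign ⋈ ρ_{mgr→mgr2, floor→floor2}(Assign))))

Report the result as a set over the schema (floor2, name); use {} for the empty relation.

{(1, Sam), (3, Vic), (5, Sam), (6, Sam), (7, Sam), (8, Sam), (8, Vic), (9, Vic)}

ρ[mgr→mgr2, floor→floor2]: schema becomes (mgr2, floor2, name); tuples unchanged.
Assign ⋈ ρ_{mgr→mgr2, floor→floor2}(Assign) (natural join on name): {(1, 5, Sam, 1, 5), (1, 5, Sam, 11, 7), (1, 5, Sam, 2, 1), (1, 5, Sam, 40, 8), (1, 5, Sam, 5, 6), (1, 5, Sam, 6, 5), (11, 7, Sam, 1, 5), (11, 7, Sam, 11, 7), (11, 7, Sam, 2, 1), (11, 7, Sam, 40, 8), (11, 7, Sam, 5, 6), (11, 7, Sam, 6, 5), (2, 1, Sam, 1, 5), (2, 1, Sam, 11, 7), (2, 1, Sam, 2, 1), (2, 1, Sam, 40, 8), (2, 1, Sam, 5, 6), (2, 1, Sam, 6, 5), (27, 9, Vic, 27, 9), (27, 9, Vic, 31, 3), (27, 9, Vic, 31, 8), (27, 9, Vic, 9, 9), (31, 3, Vic, 27, 9), (31, 3, Vic, 31, 3), (31, 3, Vic, 31, 8), (31, 3, Vic, 9, 9), (31, 8, Vic, 27, 9), (31, 8, Vic, 31, 3), (31, 8, Vic, 31, 8), (31, 8, Vic, 9, 9), (40, 8, Sam, 1, 5), (40, 8, Sam, 11, 7), (40, 8, Sam, 2, 1), (40, 8, Sam, 40, 8), (40, 8, Sam, 5, 6), (40, 8, Sam, 6, 5), (5, 6, Sam, 1, 5), (5, 6, Sam, 11, 7), (5, 6, Sam, 2, 1), (5, 6, Sam, 40, 8), (5, 6, Sam, 5, 6), (5, 6, Sam, 6, 5), (6, 5, Sam, 1, 5), (6, 5, Sam, 11, 7), (6, 5, Sam, 2, 1), (6, 5, Sam, 40, 8), (6, 5, Sam, 5, 6), (6, 5, Sam, 6, 5), (9, 9, Vic, 27, 9), (9, 9, Vic, 31, 3), (9, 9, Vic, 31, 8), (9, 9, Vic, 9, 9)}
Selection floor != floor2: {(1, 5, Sam, 11, 7), (1, 5, Sam, 2, 1), (1, 5, Sam, 40, 8), (1, 5, Sam, 5, 6), (11, 7, Sam, 1, 5), (11, 7, Sam, 2, 1), (11, 7, Sam, 40, 8), (11, 7, Sam, 5, 6), (11, 7, Sam, 6, 5), (2, 1, Sam, 1, 5), (2, 1, Sam, 11, 7), (2, 1, Sam, 40, 8), (2, 1, Sam, 5, 6), (2, 1, Sam, 6, 5), (27, 9, Vic, 31, 3), (27, 9, Vic, 31, 8), (31, 3, Vic, 27, 9), (31, 3, Vic, 31, 8), (31, 3, Vic, 9, 9), (31, 8, Vic, 27, 9), (31, 8, Vic, 31, 3), (31, 8, Vic, 9, 9), (40, 8, Sam, 1, 5), (40, 8, Sam, 11, 7), (40, 8, Sam, 2, 1), (40, 8, Sam, 5, 6), (40, 8, Sam, 6, 5), (5, 6, Sam, 1, 5), (5, 6, Sam, 11, 7), (5, 6, Sam, 2, 1), (5, 6, Sam, 40, 8), (5, 6, Sam, 6, 5), (6, 5, Sam, 11, 7), (6, 5, Sam, 2, 1), (6, 5, Sam, 40, 8), (6, 5, Sam, 5, 6), (9, 9, Vic, 31, 3), (9, 9, Vic, 31, 8)}
Keep only column(s) floor2, name (30 duplicate(s) eliminated): {(1, Sam), (3, Vic), (5, Sam), (6, Sam), (7, Sam), (8, Sam), (8, Vic), (9, Vic)}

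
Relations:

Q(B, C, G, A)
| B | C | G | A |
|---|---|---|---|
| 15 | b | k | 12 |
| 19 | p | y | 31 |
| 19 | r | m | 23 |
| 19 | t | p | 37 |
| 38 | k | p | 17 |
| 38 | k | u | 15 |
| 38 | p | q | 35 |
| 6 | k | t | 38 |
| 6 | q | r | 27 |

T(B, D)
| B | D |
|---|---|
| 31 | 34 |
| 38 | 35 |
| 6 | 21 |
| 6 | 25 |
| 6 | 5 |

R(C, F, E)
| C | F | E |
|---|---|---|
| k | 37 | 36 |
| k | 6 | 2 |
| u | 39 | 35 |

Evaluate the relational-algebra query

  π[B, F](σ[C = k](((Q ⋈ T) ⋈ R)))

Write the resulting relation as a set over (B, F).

{(38, 37), (38, 6), (6, 37), (6, 6)}

Q ⋈ T (natural join on B): {(38, k, p, 17, 35), (38, k, u, 15, 35), (38, p, q, 35, 35), (6, k, t, 38, 21), (6, k, t, 38, 25), (6, k, t, 38, 5), (6, q, r, 27, 21), (6, q, r, 27, 25), (6, q, r, 27, 5)}
(Q ⋈ T) ⋈ R (natural join on C): {(38, k, p, 17, 35, 37, 36), (38, k, p, 17, 35, 6, 2), (38, k, u, 15, 35, 37, 36), (38, k, u, 15, 35, 6, 2), (6, k, t, 38, 21, 37, 36), (6, k, t, 38, 21, 6, 2), (6, k, t, 38, 25, 37, 36), (6, k, t, 38, 25, 6, 2), (6, k, t, 38, 5, 37, 36), (6, k, t, 38, 5, 6, 2)}
Filtering on C = k leaves {(38, k, p, 17, 35, 37, 36), (38, k, p, 17, 35, 6, 2), (38, k, u, 15, 35, 37, 36), (38, k, u, 15, 35, 6, 2), (6, k, t, 38, 21, 37, 36), (6, k, t, 38, 21, 6, 2), (6, k, t, 38, 25, 37, 36), (6, k, t, 38, 25, 6, 2), (6, k, t, 38, 5, 37, 36), (6, k, t, 38, 5, 6, 2)}.
π_{B, F} gives {(38, 37), (38, 6), (6, 37), (6, 6)} (6 duplicate(s) eliminated).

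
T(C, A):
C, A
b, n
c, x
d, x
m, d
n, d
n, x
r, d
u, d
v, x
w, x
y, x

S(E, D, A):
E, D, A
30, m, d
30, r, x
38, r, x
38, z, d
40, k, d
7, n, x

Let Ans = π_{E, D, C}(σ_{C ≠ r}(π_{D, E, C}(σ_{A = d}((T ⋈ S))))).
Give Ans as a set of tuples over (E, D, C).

{(30, m, m), (30, m, n), (30, m, u), (38, z, m), (38, z, n), (38, z, u), (40, k, m), (40, k, n), (40, k, u)}

Joining T and S on A yields {(c, x, 30, r), (c, x, 38, r), (c, x, 7, n), (d, x, 30, r), (d, x, 38, r), (d, x, 7, n), (m, d, 30, m), (m, d, 38, z), (m, d, 40, k), (n, d, 30, m), (n, d, 38, z), (n, d, 40, k), (n, x, 30, r), (n, x, 38, r), (n, x, 7, n), (r, d, 30, m), (r, d, 38, z), (r, d, 40, k), (u, d, 30, m), (u, d, 38, z), (u, d, 40, k), (v, x, 30, r), (v, x, 38, r), (v, x, 7, n), (w, x, 30, r), (w, x, 38, r), (w, x, 7, n), (y, x, 30, r), (y, x, 38, r), (y, x, 7, n)}.
σ[A = d]: keep tuples satisfying A = d → {(m, d, 30, m), (m, d, 38, z), (m, d, 40, k), (n, d, 30, m), (n, d, 38, z), (n, d, 40, k), (r, d, 30, m), (r, d, 38, z), (r, d, 40, k), (u, d, 30, m), (u, d, 38, z), (u, d, 40, k)}
Keep only column(s) D, E, C: {(k, 40, m), (k, 40, n), (k, 40, r), (k, 40, u), (m, 30, m), (m, 30, n), (m, 30, r), (m, 30, u), (z, 38, m), (z, 38, n), (z, 38, r), (z, 38, u)}
σ[C ≠ r]: keep tuples satisfying C ≠ r → {(k, 40, m), (k, 40, n), (k, 40, u), (m, 30, m), (m, 30, n), (m, 30, u), (z, 38, m), (z, 38, n), (z, 38, u)}
Keep only column(s) E, D, C: {(30, m, m), (30, m, n), (30, m, u), (38, z, m), (38, z, n), (38, z, u), (40, k, m), (40, k, n), (40, k, u)}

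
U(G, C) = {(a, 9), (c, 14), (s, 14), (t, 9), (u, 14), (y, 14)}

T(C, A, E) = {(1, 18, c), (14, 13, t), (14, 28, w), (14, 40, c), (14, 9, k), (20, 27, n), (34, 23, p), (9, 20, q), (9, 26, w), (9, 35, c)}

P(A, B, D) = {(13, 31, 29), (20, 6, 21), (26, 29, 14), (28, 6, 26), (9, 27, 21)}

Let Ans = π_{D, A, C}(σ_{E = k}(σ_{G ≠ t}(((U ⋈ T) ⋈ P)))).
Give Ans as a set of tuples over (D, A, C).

{(21, 9, 14)}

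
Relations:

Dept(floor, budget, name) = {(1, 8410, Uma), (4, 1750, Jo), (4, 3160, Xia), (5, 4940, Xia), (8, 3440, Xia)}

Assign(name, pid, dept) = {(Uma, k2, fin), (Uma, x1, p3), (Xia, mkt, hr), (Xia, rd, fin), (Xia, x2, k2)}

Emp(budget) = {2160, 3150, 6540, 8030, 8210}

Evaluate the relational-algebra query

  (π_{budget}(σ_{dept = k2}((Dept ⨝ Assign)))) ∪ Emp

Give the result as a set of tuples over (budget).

Natural join on name: {(1, 8410, Uma, k2, fin), (1, 8410, Uma, x1, p3), (4, 3160, Xia, mkt, hr), (4, 3160, Xia, rd, fin), (4, 3160, Xia, x2, k2), (5, 4940, Xia, mkt, hr), (5, 4940, Xia, rd, fin), (5, 4940, Xia, x2, k2), (8, 3440, Xia, mkt, hr), (8, 3440, Xia, rd, fin), (8, 3440, Xia, x2, k2)}
Selection dept = k2: {(4, 3160, Xia, x2, k2), (5, 4940, Xia, x2, k2), (8, 3440, Xia, x2, k2)}
π_{budget} gives {3160, 3440, 4940}.
Taking the union: {2160, 3150, 3160, 3440, 4940, 6540, 8030, 8210}

{2160, 3150, 3160, 3440, 4940, 6540, 8030, 8210}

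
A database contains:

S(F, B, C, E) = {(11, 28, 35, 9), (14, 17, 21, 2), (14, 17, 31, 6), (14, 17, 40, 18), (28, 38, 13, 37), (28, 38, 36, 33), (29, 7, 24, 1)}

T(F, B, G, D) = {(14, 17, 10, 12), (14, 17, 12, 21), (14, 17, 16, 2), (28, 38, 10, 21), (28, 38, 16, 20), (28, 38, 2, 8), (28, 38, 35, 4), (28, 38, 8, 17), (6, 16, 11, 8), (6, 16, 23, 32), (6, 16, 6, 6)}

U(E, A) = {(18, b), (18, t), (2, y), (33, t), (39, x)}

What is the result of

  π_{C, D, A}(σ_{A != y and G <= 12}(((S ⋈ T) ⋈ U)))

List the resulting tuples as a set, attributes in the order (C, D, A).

{(36, 17, t), (36, 21, t), (36, 8, t), (40, 12, b), (40, 12, t), (40, 21, b), (40, 21, t)}

Natural join on F, B: {(14, 17, 21, 2, 10, 12), (14, 17, 21, 2, 12, 21), (14, 17, 21, 2, 16, 2), (14, 17, 31, 6, 10, 12), (14, 17, 31, 6, 12, 21), (14, 17, 31, 6, 16, 2), (14, 17, 40, 18, 10, 12), (14, 17, 40, 18, 12, 21), (14, 17, 40, 18, 16, 2), (28, 38, 13, 37, 10, 21), (28, 38, 13, 37, 16, 20), (28, 38, 13, 37, 2, 8), (28, 38, 13, 37, 35, 4), (28, 38, 13, 37, 8, 17), (28, 38, 36, 33, 10, 21), (28, 38, 36, 33, 16, 20), (28, 38, 36, 33, 2, 8), (28, 38, 36, 33, 35, 4), (28, 38, 36, 33, 8, 17)}
Natural join on E: {(14, 17, 21, 2, 10, 12, y), (14, 17, 21, 2, 12, 21, y), (14, 17, 21, 2, 16, 2, y), (14, 17, 40, 18, 10, 12, b), (14, 17, 40, 18, 10, 12, t), (14, 17, 40, 18, 12, 21, b), (14, 17, 40, 18, 12, 21, t), (14, 17, 40, 18, 16, 2, b), (14, 17, 40, 18, 16, 2, t), (28, 38, 36, 33, 10, 21, t), (28, 38, 36, 33, 16, 20, t), (28, 38, 36, 33, 2, 8, t), (28, 38, 36, 33, 35, 4, t), (28, 38, 36, 33, 8, 17, t)}
σ[A != y and G <= 12]: keep tuples satisfying A != y and G <= 12 → {(14, 17, 40, 18, 10, 12, b), (14, 17, 40, 18, 10, 12, t), (14, 17, 40, 18, 12, 21, b), (14, 17, 40, 18, 12, 21, t), (28, 38, 36, 33, 10, 21, t), (28, 38, 36, 33, 2, 8, t), (28, 38, 36, 33, 8, 17, t)}
π[C, D, A]: project onto (C, D, A) → {(36, 17, t), (36, 21, t), (36, 8, t), (40, 12, b), (40, 12, t), (40, 21, b), (40, 21, t)}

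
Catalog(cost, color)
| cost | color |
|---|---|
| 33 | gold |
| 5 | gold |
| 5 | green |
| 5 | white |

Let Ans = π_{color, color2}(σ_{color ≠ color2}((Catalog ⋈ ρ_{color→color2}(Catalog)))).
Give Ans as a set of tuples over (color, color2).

{(gold, green), (gold, white), (green, gold), (green, white), (white, gold), (white, green)}

ρ[color→color2]: schema becomes (cost, color2); tuples unchanged.
Catalog ⋈ ρ_{color→color2}(Catalog) (natural join on cost): {(33, gold, gold), (5, gold, gold), (5, gold, green), (5, gold, white), (5, green, gold), (5, green, green), (5, green, white), (5, white, gold), (5, white, green), (5, white, white)}
σ[color ≠ color2]: keep tuples satisfying color ≠ color2 → {(5, gold, green), (5, gold, white), (5, green, gold), (5, green, white), (5, white, gold), (5, white, green)}
Keep only column(s) color, color2: {(gold, green), (gold, white), (green, gold), (green, white), (white, gold), (white, green)}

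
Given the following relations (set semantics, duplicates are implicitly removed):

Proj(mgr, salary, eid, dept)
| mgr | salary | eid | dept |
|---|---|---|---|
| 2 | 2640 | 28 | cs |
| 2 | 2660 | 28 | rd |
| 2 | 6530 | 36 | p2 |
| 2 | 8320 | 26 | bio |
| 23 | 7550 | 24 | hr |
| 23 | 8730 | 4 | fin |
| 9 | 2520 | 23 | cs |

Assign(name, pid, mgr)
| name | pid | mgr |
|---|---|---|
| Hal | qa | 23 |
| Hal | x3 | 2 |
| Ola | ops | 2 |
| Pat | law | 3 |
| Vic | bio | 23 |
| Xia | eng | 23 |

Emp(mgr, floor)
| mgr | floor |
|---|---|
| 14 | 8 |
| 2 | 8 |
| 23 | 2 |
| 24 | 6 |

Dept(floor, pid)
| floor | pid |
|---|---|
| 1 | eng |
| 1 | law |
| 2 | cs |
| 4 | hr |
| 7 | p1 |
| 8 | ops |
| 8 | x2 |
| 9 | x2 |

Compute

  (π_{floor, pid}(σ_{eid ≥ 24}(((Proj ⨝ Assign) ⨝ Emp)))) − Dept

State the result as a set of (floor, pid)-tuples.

Joining Proj and Assign on mgr yields {(2, 2640, 28, cs, Hal, x3), (2, 2640, 28, cs, Ola, ops), (2, 2660, 28, rd, Hal, x3), (2, 2660, 28, rd, Ola, ops), (2, 6530, 36, p2, Hal, x3), (2, 6530, 36, p2, Ola, ops), (2, 8320, 26, bio, Hal, x3), (2, 8320, 26, bio, Ola, ops), (23, 7550, 24, hr, Hal, qa), (23, 7550, 24, hr, Vic, bio), (23, 7550, 24, hr, Xia, eng), (23, 8730, 4, fin, Hal, qa), (23, 8730, 4, fin, Vic, bio), (23, 8730, 4, fin, Xia, eng)}.
Joining (Proj ⨝ Assign) and Emp on mgr yields {(2, 2640, 28, cs, Hal, x3, 8), (2, 2640, 28, cs, Ola, ops, 8), (2, 2660, 28, rd, Hal, x3, 8), (2, 2660, 28, rd, Ola, ops, 8), (2, 6530, 36, p2, Hal, x3, 8), (2, 6530, 36, p2, Ola, ops, 8), (2, 8320, 26, bio, Hal, x3, 8), (2, 8320, 26, bio, Ola, ops, 8), (23, 7550, 24, hr, Hal, qa, 2), (23, 7550, 24, hr, Vic, bio, 2), (23, 7550, 24, hr, Xia, eng, 2), (23, 8730, 4, fin, Hal, qa, 2), (23, 8730, 4, fin, Vic, bio, 2), (23, 8730, 4, fin, Xia, eng, 2)}.
σ[eid ≥ 24]: keep tuples satisfying eid ≥ 24 → {(2, 2640, 28, cs, Hal, x3, 8), (2, 2640, 28, cs, Ola, ops, 8), (2, 2660, 28, rd, Hal, x3, 8), (2, 2660, 28, rd, Ola, ops, 8), (2, 6530, 36, p2, Hal, x3, 8), (2, 6530, 36, p2, Ola, ops, 8), (2, 8320, 26, bio, Hal, x3, 8), (2, 8320, 26, bio, Ola, ops, 8), (23, 7550, 24, hr, Hal, qa, 2), (23, 7550, 24, hr, Vic, bio, 2), (23, 7550, 24, hr, Xia, eng, 2)}
Keep only column(s) floor, pid (6 duplicate(s) eliminated): {(2, bio), (2, eng), (2, qa), (8, ops), (8, x3)}
Difference: {(2, bio), (2, eng), (2, qa), (8, ops), (8, x3)} with {(1, eng), (1, law), (2, cs), (4, hr), (7, p1), (8, ops), (8, x2), (9, x2)} → {(2, bio), (2, eng), (2, qa), (8, x3)}

{(2, bio), (2, eng), (2, qa), (8, x3)}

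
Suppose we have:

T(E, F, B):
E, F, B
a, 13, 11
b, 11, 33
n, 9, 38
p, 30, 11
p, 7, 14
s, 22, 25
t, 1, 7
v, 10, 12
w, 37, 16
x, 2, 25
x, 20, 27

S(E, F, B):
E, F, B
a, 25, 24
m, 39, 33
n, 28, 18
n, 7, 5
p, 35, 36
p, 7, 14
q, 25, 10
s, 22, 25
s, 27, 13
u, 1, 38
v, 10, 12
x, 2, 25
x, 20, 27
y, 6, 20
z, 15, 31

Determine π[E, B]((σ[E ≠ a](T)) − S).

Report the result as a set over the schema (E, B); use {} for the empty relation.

Selection E ≠ a: {(b, 11, 33), (n, 9, 38), (p, 30, 11), (p, 7, 14), (s, 22, 25), (t, 1, 7), (v, 10, 12), (w, 37, 16), (x, 2, 25), (x, 20, 27)}
Taking the difference: {(b, 11, 33), (n, 9, 38), (p, 30, 11), (t, 1, 7), (w, 37, 16)}
Keep only column(s) E, B: {(b, 33), (n, 38), (p, 11), (t, 7), (w, 16)}

{(b, 33), (n, 38), (p, 11), (t, 7), (w, 16)}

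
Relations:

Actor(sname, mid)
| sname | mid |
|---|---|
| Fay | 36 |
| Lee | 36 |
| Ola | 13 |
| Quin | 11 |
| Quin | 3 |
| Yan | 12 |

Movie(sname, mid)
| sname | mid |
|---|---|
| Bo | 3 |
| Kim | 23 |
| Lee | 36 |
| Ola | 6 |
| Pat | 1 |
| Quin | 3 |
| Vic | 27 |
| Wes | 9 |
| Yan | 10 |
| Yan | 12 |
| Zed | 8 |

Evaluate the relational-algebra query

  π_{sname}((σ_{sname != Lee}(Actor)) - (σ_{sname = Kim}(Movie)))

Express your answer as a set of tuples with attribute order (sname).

Selection sname != Lee: {(Fay, 36), (Ola, 13), (Quin, 11), (Quin, 3), (Yan, 12)}
Selection sname = Kim: {(Kim, 23)}
Difference: {(Fay, 36), (Ola, 13), (Quin, 11), (Quin, 3), (Yan, 12)} with {(Kim, 23)} → {(Fay, 36), (Ola, 13), (Quin, 11), (Quin, 3), (Yan, 12)}
π[sname]: project onto (sname) (1 duplicate(s) eliminated) → {Fay, Ola, Quin, Yan}

{Fay, Ola, Quin, Yan}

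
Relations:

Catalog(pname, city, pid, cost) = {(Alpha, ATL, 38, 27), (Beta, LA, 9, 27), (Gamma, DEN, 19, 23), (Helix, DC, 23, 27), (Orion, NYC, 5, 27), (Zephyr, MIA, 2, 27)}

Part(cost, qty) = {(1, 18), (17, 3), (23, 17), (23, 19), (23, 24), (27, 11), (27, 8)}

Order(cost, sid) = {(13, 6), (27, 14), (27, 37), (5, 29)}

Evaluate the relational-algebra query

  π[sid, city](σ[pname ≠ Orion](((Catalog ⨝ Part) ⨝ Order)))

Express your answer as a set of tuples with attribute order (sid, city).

{(14, ATL), (14, DC), (14, LA), (14, MIA), (37, ATL), (37, DC), (37, LA), (37, MIA)}

Catalog ⋈ Part (natural join on cost): {(Alpha, ATL, 38, 27, 11), (Alpha, ATL, 38, 27, 8), (Beta, LA, 9, 27, 11), (Beta, LA, 9, 27, 8), (Gamma, DEN, 19, 23, 17), (Gamma, DEN, 19, 23, 19), (Gamma, DEN, 19, 23, 24), (Helix, DC, 23, 27, 11), (Helix, DC, 23, 27, 8), (Orion, NYC, 5, 27, 11), (Orion, NYC, 5, 27, 8), (Zephyr, MIA, 2, 27, 11), (Zephyr, MIA, 2, 27, 8)}
(Catalog ⨝ Part) ⋈ Order (natural join on cost): {(Alpha, ATL, 38, 27, 11, 14), (Alpha, ATL, 38, 27, 11, 37), (Alpha, ATL, 38, 27, 8, 14), (Alpha, ATL, 38, 27, 8, 37), (Beta, LA, 9, 27, 11, 14), (Beta, LA, 9, 27, 11, 37), (Beta, LA, 9, 27, 8, 14), (Beta, LA, 9, 27, 8, 37), (Helix, DC, 23, 27, 11, 14), (Helix, DC, 23, 27, 11, 37), (Helix, DC, 23, 27, 8, 14), (Helix, DC, 23, 27, 8, 37), (Orion, NYC, 5, 27, 11, 14), (Orion, NYC, 5, 27, 11, 37), (Orion, NYC, 5, 27, 8, 14), (Orion, NYC, 5, 27, 8, 37), (Zephyr, MIA, 2, 27, 11, 14), (Zephyr, MIA, 2, 27, 11, 37), (Zephyr, MIA, 2, 27, 8, 14), (Zephyr, MIA, 2, 27, 8, 37)}
σ[pname ≠ Orion]: keep tuples satisfying pname ≠ Orion → {(Alpha, ATL, 38, 27, 11, 14), (Alpha, ATL, 38, 27, 11, 37), (Alpha, ATL, 38, 27, 8, 14), (Alpha, ATL, 38, 27, 8, 37), (Beta, LA, 9, 27, 11, 14), (Beta, LA, 9, 27, 11, 37), (Beta, LA, 9, 27, 8, 14), (Beta, LA, 9, 27, 8, 37), (Helix, DC, 23, 27, 11, 14), (Helix, DC, 23, 27, 11, 37), (Helix, DC, 23, 27, 8, 14), (Helix, DC, 23, 27, 8, 37), (Zephyr, MIA, 2, 27, 11, 14), (Zephyr, MIA, 2, 27, 11, 37), (Zephyr, MIA, 2, 27, 8, 14), (Zephyr, MIA, 2, 27, 8, 37)}
π_{sid, city} gives {(14, ATL), (14, DC), (14, LA), (14, MIA), (37, ATL), (37, DC), (37, LA), (37, MIA)} (8 duplicate(s) eliminated).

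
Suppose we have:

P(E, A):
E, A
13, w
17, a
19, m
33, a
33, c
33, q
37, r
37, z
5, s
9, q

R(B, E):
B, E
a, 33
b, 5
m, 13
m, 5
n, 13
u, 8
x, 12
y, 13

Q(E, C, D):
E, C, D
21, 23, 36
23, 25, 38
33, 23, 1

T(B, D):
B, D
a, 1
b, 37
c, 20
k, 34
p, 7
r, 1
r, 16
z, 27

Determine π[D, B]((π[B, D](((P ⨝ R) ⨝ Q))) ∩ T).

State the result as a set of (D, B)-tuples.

{(1, a)}

Natural join on E: {(13, w, m), (13, w, n), (13, w, y), (33, a, a), (33, c, a), (33, q, a), (5, s, b), (5, s, m)}
Natural join on E: {(33, a, a, 23, 1), (33, c, a, 23, 1), (33, q, a, 23, 1)}
π[B, D]: project onto (B, D) (2 duplicate(s) eliminated) → {(a, 1)}
Set intersection of the two operands is {(a, 1)}.
π[D, B]: project onto (D, B) → {(1, a)}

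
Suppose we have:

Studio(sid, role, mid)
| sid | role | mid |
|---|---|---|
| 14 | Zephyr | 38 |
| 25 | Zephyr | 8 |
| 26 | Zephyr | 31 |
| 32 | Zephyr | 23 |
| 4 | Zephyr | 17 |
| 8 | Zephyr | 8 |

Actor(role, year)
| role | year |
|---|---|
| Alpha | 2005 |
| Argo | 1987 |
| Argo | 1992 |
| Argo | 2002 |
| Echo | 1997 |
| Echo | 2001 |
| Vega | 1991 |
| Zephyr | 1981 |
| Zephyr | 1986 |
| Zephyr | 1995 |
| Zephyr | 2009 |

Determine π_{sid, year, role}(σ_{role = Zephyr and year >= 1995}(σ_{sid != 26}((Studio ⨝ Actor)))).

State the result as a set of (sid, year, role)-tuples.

{(14, 1995, Zephyr), (14, 2009, Zephyr), (25, 1995, Zephyr), (25, 2009, Zephyr), (32, 1995, Zephyr), (32, 2009, Zephyr), (4, 1995, Zephyr), (4, 2009, Zephyr), (8, 1995, Zephyr), (8, 2009, Zephyr)}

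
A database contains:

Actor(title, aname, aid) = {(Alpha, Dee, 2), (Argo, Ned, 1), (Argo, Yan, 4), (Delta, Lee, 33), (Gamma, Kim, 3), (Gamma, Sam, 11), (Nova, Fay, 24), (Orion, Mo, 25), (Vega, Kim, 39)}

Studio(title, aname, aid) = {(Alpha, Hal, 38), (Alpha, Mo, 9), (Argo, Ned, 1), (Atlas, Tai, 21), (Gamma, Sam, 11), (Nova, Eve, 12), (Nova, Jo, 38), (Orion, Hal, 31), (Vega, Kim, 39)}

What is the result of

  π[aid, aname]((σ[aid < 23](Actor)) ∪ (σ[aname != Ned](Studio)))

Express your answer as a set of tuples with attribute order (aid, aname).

Filtering on aid < 23 leaves {(Alpha, Dee, 2), (Argo, Ned, 1), (Argo, Yan, 4), (Gamma, Kim, 3), (Gamma, Sam, 11)}.
Filtering on aname != Ned leaves {(Alpha, Hal, 38), (Alpha, Mo, 9), (Atlas, Tai, 21), (Gamma, Sam, 11), (Nova, Eve, 12), (Nova, Jo, 38), (Orion, Hal, 31), (Vega, Kim, 39)}.
Set union of the two operands is {(Alpha, Dee, 2), (Alpha, Hal, 38), (Alpha, Mo, 9), (Argo, Ned, 1), (Argo, Yan, 4), (Atlas, Tai, 21), (Gamma, Kim, 3), (Gamma, Sam, 11), (Nova, Eve, 12), (Nova, Jo, 38), (Orion, Hal, 31), (Vega, Kim, 39)}.
π_{aid, aname} gives {(1, Ned), (11, Sam), (12, Eve), (2, Dee), (21, Tai), (3, Kim), (31, Hal), (38, Hal), (38, Jo), (39, Kim), (4, Yan), (9, Mo)}.

{(1, Ned), (11, Sam), (12, Eve), (2, Dee), (21, Tai), (3, Kim), (31, Hal), (38, Hal), (38, Jo), (39, Kim), (4, Yan), (9, Mo)}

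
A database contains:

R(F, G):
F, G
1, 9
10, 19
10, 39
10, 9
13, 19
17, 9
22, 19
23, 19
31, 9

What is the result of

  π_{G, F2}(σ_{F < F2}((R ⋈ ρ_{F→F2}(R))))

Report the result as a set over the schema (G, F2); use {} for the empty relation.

{(19, 13), (19, 22), (19, 23), (9, 10), (9, 17), (9, 31)}

ρ[F→F2]: schema becomes (F2, G); tuples unchanged.
Natural join on G: {(1, 9, 1), (1, 9, 10), (1, 9, 17), (1, 9, 31), (10, 19, 10), (10, 19, 13), (10, 19, 22), (10, 19, 23), (10, 39, 10), (10, 9, 1), (10, 9, 10), (10, 9, 17), (10, 9, 31), (13, 19, 10), (13, 19, 13), (13, 19, 22), (13, 19, 23), (17, 9, 1), (17, 9, 10), (17, 9, 17), (17, 9, 31), (22, 19, 10), (22, 19, 13), (22, 19, 22), (22, 19, 23), (23, 19, 10), (23, 19, 13), (23, 19, 22), (23, 19, 23), (31, 9, 1), (31, 9, 10), (31, 9, 17), (31, 9, 31)}
σ[F < F2]: keep tuples satisfying F < F2 → {(1, 9, 10), (1, 9, 17), (1, 9, 31), (10, 19, 13), (10, 19, 22), (10, 19, 23), (10, 9, 17), (10, 9, 31), (13, 19, 22), (13, 19, 23), (17, 9, 31), (22, 19, 23)}
Projecting to G, F2 (6 duplicate(s) eliminated): {(19, 13), (19, 22), (19, 23), (9, 10), (9, 17), (9, 31)}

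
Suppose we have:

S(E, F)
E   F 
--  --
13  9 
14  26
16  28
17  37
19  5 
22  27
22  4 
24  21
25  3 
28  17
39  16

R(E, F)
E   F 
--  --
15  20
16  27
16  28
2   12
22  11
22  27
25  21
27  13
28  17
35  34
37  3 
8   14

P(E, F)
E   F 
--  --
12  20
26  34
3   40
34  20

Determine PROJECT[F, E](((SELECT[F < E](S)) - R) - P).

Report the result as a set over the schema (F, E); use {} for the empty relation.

{(16, 39), (21, 24), (3, 25), (4, 22), (5, 19), (9, 13)}

Selection F < E: {(13, 9), (19, 5), (22, 4), (24, 21), (25, 3), (28, 17), (39, 16)}
Taking the difference: {(13, 9), (19, 5), (22, 4), (24, 21), (25, 3), (39, 16)}
Taking the difference: {(13, 9), (19, 5), (22, 4), (24, 21), (25, 3), (39, 16)}
Projecting to F, E: {(16, 39), (21, 24), (3, 25), (4, 22), (5, 19), (9, 13)}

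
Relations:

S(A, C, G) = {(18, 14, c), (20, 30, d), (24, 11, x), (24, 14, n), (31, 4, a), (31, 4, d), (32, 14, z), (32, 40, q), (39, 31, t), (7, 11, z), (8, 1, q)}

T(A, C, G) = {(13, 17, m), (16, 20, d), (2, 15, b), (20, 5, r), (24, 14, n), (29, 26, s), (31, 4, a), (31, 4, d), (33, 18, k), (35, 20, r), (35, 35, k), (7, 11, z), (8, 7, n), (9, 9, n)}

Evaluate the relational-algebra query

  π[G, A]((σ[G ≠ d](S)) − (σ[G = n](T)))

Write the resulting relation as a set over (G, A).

{(a, 31), (c, 18), (q, 32), (q, 8), (t, 39), (x, 24), (z, 32), (z, 7)}

σ[G ≠ d]: keep tuples satisfying G ≠ d → {(18, 14, c), (24, 11, x), (24, 14, n), (31, 4, a), (32, 14, z), (32, 40, q), (39, 31, t), (7, 11, z), (8, 1, q)}
σ[G = n]: keep tuples satisfying G = n → {(24, 14, n), (8, 7, n), (9, 9, n)}
Difference: {(18, 14, c), (24, 11, x), (24, 14, n), (31, 4, a), (32, 14, z), (32, 40, q), (39, 31, t), (7, 11, z), (8, 1, q)} with {(24, 14, n), (8, 7, n), (9, 9, n)} → {(18, 14, c), (24, 11, x), (31, 4, a), (32, 14, z), (32, 40, q), (39, 31, t), (7, 11, z), (8, 1, q)}
π_{G, A} gives {(a, 31), (c, 18), (q, 32), (q, 8), (t, 39), (x, 24), (z, 32), (z, 7)}.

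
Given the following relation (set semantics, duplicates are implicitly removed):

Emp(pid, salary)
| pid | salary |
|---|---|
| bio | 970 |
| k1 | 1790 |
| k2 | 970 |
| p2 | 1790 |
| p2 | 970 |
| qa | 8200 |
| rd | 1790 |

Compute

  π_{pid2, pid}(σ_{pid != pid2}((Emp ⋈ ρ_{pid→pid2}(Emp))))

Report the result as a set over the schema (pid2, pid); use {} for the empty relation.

ρ[pid→pid2]: schema becomes (pid2, salary); tuples unchanged.
Joining Emp and ρ_{pid→pid2}(Emp) on salary yields {(bio, 970, bio), (bio, 970, k2), (bio, 970, p2), (k1, 1790, k1), (k1, 1790, p2), (k1, 1790, rd), (k2, 970, bio), (k2, 970, k2), (k2, 970, p2), (p2, 1790, k1), (p2, 1790, p2), (p2, 1790, rd), (p2, 970, bio), (p2, 970, k2), (p2, 970, p2), (qa, 8200, qa), (rd, 1790, k1), (rd, 1790, p2), (rd, 1790, rd)}.
Selection pid != pid2: {(bio, 970, k2), (bio, 970, p2), (k1, 1790, p2), (k1, 1790, rd), (k2, 970, bio), (k2, 970, p2), (p2, 1790, k1), (p2, 1790, rd), (p2, 970, bio), (p2, 970, k2), (rd, 1790, k1), (rd, 1790, p2)}
π[pid2, pid]: project onto (pid2, pid) → {(bio, k2), (bio, p2), (k1, p2), (k1, rd), (k2, bio), (k2, p2), (p2, bio), (p2, k1), (p2, k2), (p2, rd), (rd, k1), (rd, p2)}

{(bio, k2), (bio, p2), (k1, p2), (k1, rd), (k2, bio), (k2, p2), (p2, bio), (p2, k1), (p2, k2), (p2, rd), (rd, k1), (rd, p2)}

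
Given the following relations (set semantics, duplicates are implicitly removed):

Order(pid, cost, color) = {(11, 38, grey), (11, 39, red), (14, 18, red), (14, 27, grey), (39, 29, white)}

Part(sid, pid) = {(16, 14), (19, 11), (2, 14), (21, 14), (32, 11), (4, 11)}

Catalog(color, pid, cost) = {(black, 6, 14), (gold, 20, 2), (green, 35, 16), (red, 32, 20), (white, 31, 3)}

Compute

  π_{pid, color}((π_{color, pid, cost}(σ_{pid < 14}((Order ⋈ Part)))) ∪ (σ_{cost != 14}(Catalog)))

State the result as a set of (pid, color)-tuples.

{(11, grey), (11, red), (20, gold), (31, white), (32, red), (35, green)}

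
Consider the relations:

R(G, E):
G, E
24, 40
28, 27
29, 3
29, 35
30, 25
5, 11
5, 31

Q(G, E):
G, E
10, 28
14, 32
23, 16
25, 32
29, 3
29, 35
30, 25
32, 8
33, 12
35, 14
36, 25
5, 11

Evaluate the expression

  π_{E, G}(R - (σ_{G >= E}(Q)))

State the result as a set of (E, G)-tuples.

{(11, 5), (27, 28), (31, 5), (35, 29), (40, 24)}

Selection G >= E: {(23, 16), (29, 3), (30, 25), (32, 8), (33, 12), (35, 14), (36, 25)}
Difference: {(24, 40), (28, 27), (29, 3), (29, 35), (30, 25), (5, 11), (5, 31)} with {(23, 16), (29, 3), (30, 25), (32, 8), (33, 12), (35, 14), (36, 25)} → {(24, 40), (28, 27), (29, 35), (5, 11), (5, 31)}
Keep only column(s) E, G: {(11, 5), (27, 28), (31, 5), (35, 29), (40, 24)}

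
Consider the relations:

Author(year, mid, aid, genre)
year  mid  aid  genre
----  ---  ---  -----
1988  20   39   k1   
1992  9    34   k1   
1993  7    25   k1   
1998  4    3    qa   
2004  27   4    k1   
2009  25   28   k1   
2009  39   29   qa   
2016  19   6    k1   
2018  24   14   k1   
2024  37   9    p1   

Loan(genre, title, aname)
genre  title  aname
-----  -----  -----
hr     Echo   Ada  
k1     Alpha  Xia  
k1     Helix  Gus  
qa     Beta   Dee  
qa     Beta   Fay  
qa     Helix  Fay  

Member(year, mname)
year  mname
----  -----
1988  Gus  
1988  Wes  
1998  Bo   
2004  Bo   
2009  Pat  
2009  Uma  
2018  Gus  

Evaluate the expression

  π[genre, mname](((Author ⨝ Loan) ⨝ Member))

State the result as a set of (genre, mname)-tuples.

{(k1, Bo), (k1, Gus), (k1, Pat), (k1, Uma), (k1, Wes), (qa, Bo), (qa, Pat), (qa, Uma)}

Joining Author and Loan on genre yields {(1988, 20, 39, k1, Alpha, Xia), (1988, 20, 39, k1, Helix, Gus), (1992, 9, 34, k1, Alpha, Xia), (1992, 9, 34, k1, Helix, Gus), (1993, 7, 25, k1, Alpha, Xia), (1993, 7, 25, k1, Helix, Gus), (1998, 4, 3, qa, Beta, Dee), (1998, 4, 3, qa, Beta, Fay), (1998, 4, 3, qa, Helix, Fay), (2004, 27, 4, k1, Alpha, Xia), (2004, 27, 4, k1, Helix, Gus), (2009, 25, 28, k1, Alpha, Xia), (2009, 25, 28, k1, Helix, Gus), (2009, 39, 29, qa, Beta, Dee), (2009, 39, 29, qa, Beta, Fay), (2009, 39, 29, qa, Helix, Fay), (2016, 19, 6, k1, Alpha, Xia), (2016, 19, 6, k1, Helix, Gus), (2018, 24, 14, k1, Alpha, Xia), (2018, 24, 14, k1, Helix, Gus)}.
Joining (Author ⨝ Loan) and Member on year yields {(1988, 20, 39, k1, Alpha, Xia, Gus), (1988, 20, 39, k1, Alpha, Xia, Wes), (1988, 20, 39, k1, Helix, Gus, Gus), (1988, 20, 39, k1, Helix, Gus, Wes), (1998, 4, 3, qa, Beta, Dee, Bo), (1998, 4, 3, qa, Beta, Fay, Bo), (1998, 4, 3, qa, Helix, Fay, Bo), (2004, 27, 4, k1, Alpha, Xia, Bo), (2004, 27, 4, k1, Helix, Gus, Bo), (2009, 25, 28, k1, Alpha, Xia, Pat), (2009, 25, 28, k1, Alpha, Xia, Uma), (2009, 25, 28, k1, Helix, Gus, Pat), (2009, 25, 28, k1, Helix, Gus, Uma), (2009, 39, 29, qa, Beta, Dee, Pat), (2009, 39, 29, qa, Beta, Dee, Uma), (2009, 39, 29, qa, Beta, Fay, Pat), (2009, 39, 29, qa, Beta, Fay, Uma), (2009, 39, 29, qa, Helix, Fay, Pat), (2009, 39, 29, qa, Helix, Fay, Uma), (2018, 24, 14, k1, Alpha, Xia, Gus), (2018, 24, 14, k1, Helix, Gus, Gus)}.
Keep only column(s) genre, mname (13 duplicate(s) eliminated): {(k1, Bo), (k1, Gus), (k1, Pat), (k1, Uma), (k1, Wes), (qa, Bo), (qa, Pat), (qa, Uma)}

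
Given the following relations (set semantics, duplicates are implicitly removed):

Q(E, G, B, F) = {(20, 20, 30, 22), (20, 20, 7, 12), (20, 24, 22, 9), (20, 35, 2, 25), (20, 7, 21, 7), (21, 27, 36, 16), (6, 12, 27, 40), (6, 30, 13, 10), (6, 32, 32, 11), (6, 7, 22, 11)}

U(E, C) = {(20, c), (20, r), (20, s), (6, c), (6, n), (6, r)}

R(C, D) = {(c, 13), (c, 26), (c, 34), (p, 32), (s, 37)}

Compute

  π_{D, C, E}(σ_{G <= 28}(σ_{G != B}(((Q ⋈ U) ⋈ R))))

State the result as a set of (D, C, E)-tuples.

Joining Q and U on E yields {(20, 20, 30, 22, c), (20, 20, 30, 22, r), (20, 20, 30, 22, s), (20, 20, 7, 12, c), (20, 20, 7, 12, r), (20, 20, 7, 12, s), (20, 24, 22, 9, c), (20, 24, 22, 9, r), (20, 24, 22, 9, s), (20, 35, 2, 25, c), (20, 35, 2, 25, r), (20, 35, 2, 25, s), (20, 7, 21, 7, c), (20, 7, 21, 7, r), (20, 7, 21, 7, s), (6, 12, 27, 40, c), (6, 12, 27, 40, n), (6, 12, 27, 40, r), (6, 30, 13, 10, c), (6, 30, 13, 10, n), (6, 30, 13, 10, r), (6, 32, 32, 11, c), (6, 32, 32, 11, n), (6, 32, 32, 11, r), (6, 7, 22, 11, c), (6, 7, 22, 11, n), (6, 7, 22, 11, r)}.
Joining (Q ⋈ U) and R on C yields {(20, 20, 30, 22, c, 13), (20, 20, 30, 22, c, 26), (20, 20, 30, 22, c, 34), (20, 20, 30, 22, s, 37), (20, 20, 7, 12, c, 13), (20, 20, 7, 12, c, 26), (20, 20, 7, 12, c, 34), (20, 20, 7, 12, s, 37), (20, 24, 22, 9, c, 13), (20, 24, 22, 9, c, 26), (20, 24, 22, 9, c, 34), (20, 24, 22, 9, s, 37), (20, 35, 2, 25, c, 13), (20, 35, 2, 25, c, 26), (20, 35, 2, 25, c, 34), (20, 35, 2, 25, s, 37), (20, 7, 21, 7, c, 13), (20, 7, 21, 7, c, 26), (20, 7, 21, 7, c, 34), (20, 7, 21, 7, s, 37), (6, 12, 27, 40, c, 13), (6, 12, 27, 40, c, 26), (6, 12, 27, 40, c, 34), (6, 30, 13, 10, c, 13), (6, 30, 13, 10, c, 26), (6, 30, 13, 10, c, 34), (6, 32, 32, 11, c, 13), (6, 32, 32, 11, c, 26), (6, 32, 32, 11, c, 34), (6, 7, 22, 11, c, 13), (6, 7, 22, 11, c, 26), (6, 7, 22, 11, c, 34)}.
Selection G != B: {(20, 20, 30, 22, c, 13), (20, 20, 30, 22, c, 26), (20, 20, 30, 22, c, 34), (20, 20, 30, 22, s, 37), (20, 20, 7, 12, c, 13), (20, 20, 7, 12, c, 26), (20, 20, 7, 12, c, 34), (20, 20, 7, 12, s, 37), (20, 24, 22, 9, c, 13), (20, 24, 22, 9, c, 26), (20, 24, 22, 9, c, 34), (20, 24, 22, 9, s, 37), (20, 35, 2, 25, c, 13), (20, 35, 2, 25, c, 26), (20, 35, 2, 25, c, 34), (20, 35, 2, 25, s, 37), (20, 7, 21, 7, c, 13), (20, 7, 21, 7, c, 26), (20, 7, 21, 7, c, 34), (20, 7, 21, 7, s, 37), (6, 12, 27, 40, c, 13), (6, 12, 27, 40, c, 26), (6, 12, 27, 40, c, 34), (6, 30, 13, 10, c, 13), (6, 30, 13, 10, c, 26), (6, 30, 13, 10, c, 34), (6, 7, 22, 11, c, 13), (6, 7, 22, 11, c, 26), (6, 7, 22, 11, c, 34)}
Selection G <= 28: {(20, 20, 30, 22, c, 13), (20, 20, 30, 22, c, 26), (20, 20, 30, 22, c, 34), (20, 20, 30, 22, s, 37), (20, 20, 7, 12, c, 13), (20, 20, 7, 12, c, 26), (20, 20, 7, 12, c, 34), (20, 20, 7, 12, s, 37), (20, 24, 22, 9, c, 13), (20, 24, 22, 9, c, 26), (20, 24, 22, 9, c, 34), (20, 24, 22, 9, s, 37), (20, 7, 21, 7, c, 13), (20, 7, 21, 7, c, 26), (20, 7, 21, 7, c, 34), (20, 7, 21, 7, s, 37), (6, 12, 27, 40, c, 13), (6, 12, 27, 40, c, 26), (6, 12, 27, 40, c, 34), (6, 7, 22, 11, c, 13), (6, 7, 22, 11, c, 26), (6, 7, 22, 11, c, 34)}
π[D, C, E]: project onto (D, C, E) (15 duplicate(s) eliminated) → {(13, c, 20), (13, c, 6), (26, c, 20), (26, c, 6), (34, c, 20), (34, c, 6), (37, s, 20)}

{(13, c, 20), (13, c, 6), (26, c, 20), (26, c, 6), (34, c, 20), (34, c, 6), (37, s, 20)}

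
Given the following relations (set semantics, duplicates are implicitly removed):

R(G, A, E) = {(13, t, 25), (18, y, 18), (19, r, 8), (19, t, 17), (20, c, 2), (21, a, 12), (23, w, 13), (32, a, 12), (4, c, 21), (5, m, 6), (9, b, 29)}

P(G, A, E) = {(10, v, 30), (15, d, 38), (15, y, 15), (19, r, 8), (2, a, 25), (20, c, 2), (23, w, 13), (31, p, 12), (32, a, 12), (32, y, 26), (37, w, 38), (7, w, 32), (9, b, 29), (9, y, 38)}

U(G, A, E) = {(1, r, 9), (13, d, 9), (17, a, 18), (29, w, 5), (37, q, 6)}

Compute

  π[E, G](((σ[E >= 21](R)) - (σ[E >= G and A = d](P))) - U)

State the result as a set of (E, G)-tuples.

Selection E >= 21: {(13, t, 25), (4, c, 21), (9, b, 29)}
Selection E >= G and A = d: {(15, d, 38)}
Difference: {(13, t, 25), (4, c, 21), (9, b, 29)} with {(15, d, 38)} → {(13, t, 25), (4, c, 21), (9, b, 29)}
Difference: {(13, t, 25), (4, c, 21), (9, b, 29)} with {(1, r, 9), (13, d, 9), (17, a, 18), (29, w, 5), (37, q, 6)} → {(13, t, 25), (4, c, 21), (9, b, 29)}
π_{E, G} gives {(21, 4), (25, 13), (29, 9)}.

{(21, 4), (25, 13), (29, 9)}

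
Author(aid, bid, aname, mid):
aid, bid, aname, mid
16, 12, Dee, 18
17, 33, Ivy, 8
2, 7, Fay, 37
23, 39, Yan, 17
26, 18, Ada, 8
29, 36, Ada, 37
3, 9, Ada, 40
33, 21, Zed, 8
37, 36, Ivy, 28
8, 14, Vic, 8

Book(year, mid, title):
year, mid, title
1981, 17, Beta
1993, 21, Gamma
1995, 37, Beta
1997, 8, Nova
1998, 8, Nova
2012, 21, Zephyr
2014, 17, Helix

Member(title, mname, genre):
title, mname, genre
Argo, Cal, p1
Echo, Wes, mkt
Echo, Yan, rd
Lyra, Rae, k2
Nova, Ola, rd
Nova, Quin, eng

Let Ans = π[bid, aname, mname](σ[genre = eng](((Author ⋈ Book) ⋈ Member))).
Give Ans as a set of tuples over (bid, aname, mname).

{(14, Vic, Quin), (18, Ada, Quin), (21, Zed, Quin), (33, Ivy, Quin)}

Author ⋈ Book (natural join on mid): {(17, 33, Ivy, 8, 1997, Nova), (17, 33, Ivy, 8, 1998, Nova), (2, 7, Fay, 37, 1995, Beta), (23, 39, Yan, 17, 1981, Beta), (23, 39, Yan, 17, 2014, Helix), (26, 18, Ada, 8, 1997, Nova), (26, 18, Ada, 8, 1998, Nova), (29, 36, Ada, 37, 1995, Beta), (33, 21, Zed, 8, 1997, Nova), (33, 21, Zed, 8, 1998, Nova), (8, 14, Vic, 8, 1997, Nova), (8, 14, Vic, 8, 1998, Nova)}
(Author ⋈ Book) ⋈ Member (natural join on title): {(17, 33, Ivy, 8, 1997, Nova, Ola, rd), (17, 33, Ivy, 8, 1997, Nova, Quin, eng), (17, 33, Ivy, 8, 1998, Nova, Ola, rd), (17, 33, Ivy, 8, 1998, Nova, Quin, eng), (26, 18, Ada, 8, 1997, Nova, Ola, rd), (26, 18, Ada, 8, 1997, Nova, Quin, eng), (26, 18, Ada, 8, 1998, Nova, Ola, rd), (26, 18, Ada, 8, 1998, Nova, Quin, eng), (33, 21, Zed, 8, 1997, Nova, Ola, rd), (33, 21, Zed, 8, 1997, Nova, Quin, eng), (33, 21, Zed, 8, 1998, Nova, Ola, rd), (33, 21, Zed, 8, 1998, Nova, Quin, eng), (8, 14, Vic, 8, 1997, Nova, Ola, rd), (8, 14, Vic, 8, 1997, Nova, Quin, eng), (8, 14, Vic, 8, 1998, Nova, Ola, rd), (8, 14, Vic, 8, 1998, Nova, Quin, eng)}
Selection genre = eng: {(17, 33, Ivy, 8, 1997, Nova, Quin, eng), (17, 33, Ivy, 8, 1998, Nova, Quin, eng), (26, 18, Ada, 8, 1997, Nova, Quin, eng), (26, 18, Ada, 8, 1998, Nova, Quin, eng), (33, 21, Zed, 8, 1997, Nova, Quin, eng), (33, 21, Zed, 8, 1998, Nova, Quin, eng), (8, 14, Vic, 8, 1997, Nova, Quin, eng), (8, 14, Vic, 8, 1998, Nova, Quin, eng)}
π[bid, aname, mname]: project onto (bid, aname, mname) (4 duplicate(s) eliminated) → {(14, Vic, Quin), (18, Ada, Quin), (21, Zed, Quin), (33, Ivy, Quin)}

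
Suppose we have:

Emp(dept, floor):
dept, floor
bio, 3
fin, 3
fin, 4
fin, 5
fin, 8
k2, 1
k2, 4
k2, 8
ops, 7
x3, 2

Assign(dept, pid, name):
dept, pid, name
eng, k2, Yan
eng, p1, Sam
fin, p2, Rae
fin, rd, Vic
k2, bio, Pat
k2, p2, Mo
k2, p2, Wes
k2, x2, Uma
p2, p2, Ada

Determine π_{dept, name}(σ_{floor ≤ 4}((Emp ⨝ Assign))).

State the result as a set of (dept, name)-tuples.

{(fin, Rae), (fin, Vic), (k2, Mo), (k2, Pat), (k2, Uma), (k2, Wes)}

Emp ⋈ Assign (natural join on dept): {(fin, 3, p2, Rae), (fin, 3, rd, Vic), (fin, 4, p2, Rae), (fin, 4, rd, Vic), (fin, 5, p2, Rae), (fin, 5, rd, Vic), (fin, 8, p2, Rae), (fin, 8, rd, Vic), (k2, 1, bio, Pat), (k2, 1, p2, Mo), (k2, 1, p2, Wes), (k2, 1, x2, Uma), (k2, 4, bio, Pat), (k2, 4, p2, Mo), (k2, 4, p2, Wes), (k2, 4, x2, Uma), (k2, 8, bio, Pat), (k2, 8, p2, Mo), (k2, 8, p2, Wes), (k2, 8, x2, Uma)}
Apply σ_{floor ≤ 4}; surviving tuples: {(fin, 3, p2, Rae), (fin, 3, rd, Vic), (fin, 4, p2, Rae), (fin, 4, rd, Vic), (k2, 1, bio, Pat), (k2, 1, p2, Mo), (k2, 1, p2, Wes), (k2, 1, x2, Uma), (k2, 4, bio, Pat), (k2, 4, p2, Mo), (k2, 4, p2, Wes), (k2, 4, x2, Uma)}
π_{dept, name} gives {(fin, Rae), (fin, Vic), (k2, Mo), (k2, Pat), (k2, Uma), (k2, Wes)} (6 duplicate(s) eliminated).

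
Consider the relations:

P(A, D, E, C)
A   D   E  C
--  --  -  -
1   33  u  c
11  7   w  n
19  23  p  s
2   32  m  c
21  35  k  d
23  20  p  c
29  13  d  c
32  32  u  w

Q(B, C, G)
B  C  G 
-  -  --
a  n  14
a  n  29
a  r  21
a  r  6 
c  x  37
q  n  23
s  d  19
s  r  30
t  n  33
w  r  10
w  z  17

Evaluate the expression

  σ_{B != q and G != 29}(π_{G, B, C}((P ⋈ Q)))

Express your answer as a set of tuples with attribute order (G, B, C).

P ⋈ Q (natural join on C): {(11, 7, w, n, a, 14), (11, 7, w, n, a, 29), (11, 7, w, n, q, 23), (11, 7, w, n, t, 33), (21, 35, k, d, s, 19)}
Keep only column(s) G, B, C: {(14, a, n), (19, s, d), (23, q, n), (29, a, n), (33, t, n)}
Selection B != q and G != 29: {(14, a, n), (19, s, d), (33, t, n)}

{(14, a, n), (19, s, d), (33, t, n)}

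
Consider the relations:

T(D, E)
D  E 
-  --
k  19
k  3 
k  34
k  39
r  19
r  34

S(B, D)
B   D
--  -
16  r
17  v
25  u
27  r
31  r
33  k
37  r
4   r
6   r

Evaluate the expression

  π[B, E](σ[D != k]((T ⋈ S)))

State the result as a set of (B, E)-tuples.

Joining T and S on D yields {(k, 19, 33), (k, 3, 33), (k, 34, 33), (k, 39, 33), (r, 19, 16), (r, 19, 27), (r, 19, 31), (r, 19, 37), (r, 19, 4), (r, 19, 6), (r, 34, 16), (r, 34, 27), (r, 34, 31), (r, 34, 37), (r, 34, 4), (r, 34, 6)}.
Selection D != k: {(r, 19, 16), (r, 19, 27), (r, 19, 31), (r, 19, 37), (r, 19, 4), (r, 19, 6), (r, 34, 16), (r, 34, 27), (r, 34, 31), (r, 34, 37), (r, 34, 4), (r, 34, 6)}
π[B, E]: project onto (B, E) → {(16, 19), (16, 34), (27, 19), (27, 34), (31, 19), (31, 34), (37, 19), (37, 34), (4, 19), (4, 34), (6, 19), (6, 34)}

{(16, 19), (16, 34), (27, 19), (27, 34), (31, 19), (31, 34), (37, 19), (37, 34), (4, 19), (4, 34), (6, 19), (6, 34)}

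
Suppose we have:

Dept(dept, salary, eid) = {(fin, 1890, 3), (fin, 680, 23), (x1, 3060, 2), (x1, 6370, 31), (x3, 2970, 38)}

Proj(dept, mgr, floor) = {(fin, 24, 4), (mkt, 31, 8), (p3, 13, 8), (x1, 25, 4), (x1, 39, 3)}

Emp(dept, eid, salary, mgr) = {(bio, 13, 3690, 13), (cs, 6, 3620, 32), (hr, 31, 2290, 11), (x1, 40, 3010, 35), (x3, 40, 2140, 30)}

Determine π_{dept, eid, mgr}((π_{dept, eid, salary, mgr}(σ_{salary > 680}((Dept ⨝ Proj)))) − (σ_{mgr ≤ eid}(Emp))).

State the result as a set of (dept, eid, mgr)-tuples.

Natural join on dept: {(fin, 1890, 3, 24, 4), (fin, 680, 23, 24, 4), (x1, 3060, 2, 25, 4), (x1, 3060, 2, 39, 3), (x1, 6370, 31, 25, 4), (x1, 6370, 31, 39, 3)}
Selection salary > 680: {(fin, 1890, 3, 24, 4), (x1, 3060, 2, 25, 4), (x1, 3060, 2, 39, 3), (x1, 6370, 31, 25, 4), (x1, 6370, 31, 39, 3)}
π_{dept, eid, salary, mgr} gives {(fin, 3, 1890, 24), (x1, 2, 3060, 25), (x1, 2, 3060, 39), (x1, 31, 6370, 25), (x1, 31, 6370, 39)}.
Selection mgr ≤ eid: {(bio, 13, 3690, 13), (hr, 31, 2290, 11), (x1, 40, 3010, 35), (x3, 40, 2140, 30)}
Difference: {(fin, 3, 1890, 24), (x1, 2, 3060, 25), (x1, 2, 3060, 39), (x1, 31, 6370, 25), (x1, 31, 6370, 39)} with {(bio, 13, 3690, 13), (hr, 31, 2290, 11), (x1, 40, 3010, 35), (x3, 40, 2140, 30)} → {(fin, 3, 1890, 24), (x1, 2, 3060, 25), (x1, 2, 3060, 39), (x1, 31, 6370, 25), (x1, 31, 6370, 39)}
π_{dept, eid, mgr} gives {(fin, 3, 24), (x1, 2, 25), (x1, 2, 39), (x1, 31, 25), (x1, 31, 39)}.

{(fin, 3, 24), (x1, 2, 25), (x1, 2, 39), (x1, 31, 25), (x1, 31, 39)}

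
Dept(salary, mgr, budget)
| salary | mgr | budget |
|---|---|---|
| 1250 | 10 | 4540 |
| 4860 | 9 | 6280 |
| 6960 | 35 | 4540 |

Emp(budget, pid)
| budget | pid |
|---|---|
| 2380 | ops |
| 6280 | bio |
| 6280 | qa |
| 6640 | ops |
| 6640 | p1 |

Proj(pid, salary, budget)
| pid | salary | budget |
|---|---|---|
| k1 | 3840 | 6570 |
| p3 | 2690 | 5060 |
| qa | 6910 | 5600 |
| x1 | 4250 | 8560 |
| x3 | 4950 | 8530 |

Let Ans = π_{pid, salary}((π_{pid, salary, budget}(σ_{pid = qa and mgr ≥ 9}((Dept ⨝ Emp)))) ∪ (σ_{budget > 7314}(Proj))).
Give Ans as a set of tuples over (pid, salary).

Dept ⋈ Emp (natural join on budget): {(4860, 9, 6280, bio), (4860, 9, 6280, qa)}
Apply σ_{pid = qa and mgr ≥ 9}; surviving tuples: {(4860, 9, 6280, qa)}
Keep only column(s) pid, salary, budget: {(qa, 4860, 6280)}
Apply σ_{budget > 7314}; surviving tuples: {(x1, 4250, 8560), (x3, 4950, 8530)}
Set union of the two operands is {(qa, 4860, 6280), (x1, 4250, 8560), (x3, 4950, 8530)}.
Keep only column(s) pid, salary: {(qa, 4860), (x1, 4250), (x3, 4950)}

{(qa, 4860), (x1, 4250), (x3, 4950)}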